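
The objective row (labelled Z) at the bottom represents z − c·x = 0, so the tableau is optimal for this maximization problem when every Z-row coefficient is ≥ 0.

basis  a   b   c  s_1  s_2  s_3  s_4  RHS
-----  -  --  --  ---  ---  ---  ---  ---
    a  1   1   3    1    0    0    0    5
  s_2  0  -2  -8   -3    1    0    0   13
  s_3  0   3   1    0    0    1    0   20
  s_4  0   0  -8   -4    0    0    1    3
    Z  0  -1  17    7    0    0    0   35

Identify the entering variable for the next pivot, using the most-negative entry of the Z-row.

b

Negative Z-row entries: b: -1.
The most negative is -1 in column b, so b enters.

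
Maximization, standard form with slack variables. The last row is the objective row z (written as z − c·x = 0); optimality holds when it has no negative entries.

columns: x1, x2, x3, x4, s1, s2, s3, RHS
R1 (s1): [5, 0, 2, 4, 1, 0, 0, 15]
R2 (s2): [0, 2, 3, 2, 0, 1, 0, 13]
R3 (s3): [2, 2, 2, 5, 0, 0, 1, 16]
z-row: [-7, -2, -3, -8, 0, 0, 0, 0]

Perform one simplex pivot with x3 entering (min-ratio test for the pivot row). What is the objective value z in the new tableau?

13

Ratio test on column x3 — row 1: 15/2 = 15/2; row 2: 13/3 = 13/3; row 3: 16/2 = 8. Minimum is 13/3 at row 2 (s2 leaves); pivot element 3.
Pivot on row 2; the z-row RHS becomes 0 − (-3)·(13/3) = 13.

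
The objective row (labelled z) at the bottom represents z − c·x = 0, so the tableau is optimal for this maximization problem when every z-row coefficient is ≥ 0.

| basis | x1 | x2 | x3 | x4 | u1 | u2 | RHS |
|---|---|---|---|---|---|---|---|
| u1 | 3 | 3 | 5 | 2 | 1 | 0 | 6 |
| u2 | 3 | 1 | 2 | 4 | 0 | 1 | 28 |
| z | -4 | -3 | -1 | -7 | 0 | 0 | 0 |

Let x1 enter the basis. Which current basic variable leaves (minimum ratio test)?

u1

Column x1 entries and ratios — u1: 6/3 = 2; u2: 28/3 = 28/3.
Smallest ratio is 2 in the row of u1, so u1 leaves.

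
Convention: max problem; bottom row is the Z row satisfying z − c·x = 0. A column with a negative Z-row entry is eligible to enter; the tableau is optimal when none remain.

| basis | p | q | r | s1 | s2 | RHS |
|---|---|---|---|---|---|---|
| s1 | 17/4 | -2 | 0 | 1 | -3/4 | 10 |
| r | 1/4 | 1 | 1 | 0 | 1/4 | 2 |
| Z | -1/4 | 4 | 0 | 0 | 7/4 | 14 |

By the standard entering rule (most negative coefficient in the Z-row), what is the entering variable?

p

Negative Z-row entries: p: -1/4.
The most negative is -1/4 in column p, so p enters.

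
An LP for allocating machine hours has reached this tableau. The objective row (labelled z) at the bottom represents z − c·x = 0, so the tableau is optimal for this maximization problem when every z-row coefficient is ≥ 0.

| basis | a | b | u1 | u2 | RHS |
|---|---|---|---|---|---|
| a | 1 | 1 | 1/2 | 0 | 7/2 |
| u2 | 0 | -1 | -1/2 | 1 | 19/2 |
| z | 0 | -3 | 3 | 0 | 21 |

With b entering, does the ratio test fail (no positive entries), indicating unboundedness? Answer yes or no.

Column b has positive entries in row(s) 1, so the ratio test bounds it — not unbounded.

no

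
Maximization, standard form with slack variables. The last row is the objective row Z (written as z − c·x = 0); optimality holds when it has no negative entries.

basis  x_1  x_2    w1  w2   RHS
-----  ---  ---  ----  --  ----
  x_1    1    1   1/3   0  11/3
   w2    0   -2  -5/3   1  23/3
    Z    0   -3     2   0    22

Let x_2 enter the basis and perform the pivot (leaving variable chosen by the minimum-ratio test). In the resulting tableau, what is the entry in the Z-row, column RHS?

33

Ratio test on column x_2 — row 1: (11/3)/1 = 11/3; row 2: entry -2 ≤ 0. Minimum is 11/3 at row 1 (x_1 leaves); pivot element 1.
Divide row 1 by 1; eliminate column x_2 from the other rows.
Z-row update in column RHS: 22 − (-3)·(11/3) = 33.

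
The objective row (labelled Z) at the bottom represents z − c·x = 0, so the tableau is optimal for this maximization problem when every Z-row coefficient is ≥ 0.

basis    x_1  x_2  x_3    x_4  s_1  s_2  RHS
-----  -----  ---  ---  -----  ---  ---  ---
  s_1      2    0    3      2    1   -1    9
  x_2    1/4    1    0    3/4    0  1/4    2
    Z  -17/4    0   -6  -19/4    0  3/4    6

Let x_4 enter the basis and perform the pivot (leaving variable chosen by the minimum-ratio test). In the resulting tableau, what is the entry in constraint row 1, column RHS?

11/3

Ratio test on column x_4 — row 1: 9/2 = 9/2; row 2: 2/(3/4) = 8/3. Minimum is 8/3 at row 2 (x_2 leaves); pivot element 3/4.
Divide row 2 by 3/4; eliminate column x_4 from the other rows.
Row 1 update in column RHS: 9 − 2·(8/3) = 11/3.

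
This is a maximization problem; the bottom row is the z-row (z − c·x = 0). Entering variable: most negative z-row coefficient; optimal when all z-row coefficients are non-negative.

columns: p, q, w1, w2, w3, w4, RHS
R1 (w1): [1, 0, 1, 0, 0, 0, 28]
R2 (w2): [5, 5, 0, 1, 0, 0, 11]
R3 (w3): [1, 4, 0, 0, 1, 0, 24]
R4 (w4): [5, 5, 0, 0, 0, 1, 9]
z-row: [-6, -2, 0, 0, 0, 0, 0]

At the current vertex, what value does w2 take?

11

w2 is basic (row 2); its value is the RHS of that row, 11.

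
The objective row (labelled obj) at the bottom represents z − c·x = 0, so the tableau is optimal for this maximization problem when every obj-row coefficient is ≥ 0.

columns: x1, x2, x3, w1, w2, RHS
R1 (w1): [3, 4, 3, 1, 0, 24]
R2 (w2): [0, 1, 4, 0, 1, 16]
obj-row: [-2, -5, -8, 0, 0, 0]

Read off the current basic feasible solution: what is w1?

w1 is basic (row 1); its value is the RHS of that row, 24.

24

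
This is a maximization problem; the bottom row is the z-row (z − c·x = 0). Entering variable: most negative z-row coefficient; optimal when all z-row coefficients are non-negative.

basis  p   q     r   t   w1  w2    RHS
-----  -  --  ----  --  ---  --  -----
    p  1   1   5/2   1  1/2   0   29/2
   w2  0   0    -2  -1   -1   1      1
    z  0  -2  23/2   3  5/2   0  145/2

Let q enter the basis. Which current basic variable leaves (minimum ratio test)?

p

Column q entries and ratios — p: (29/2)/1 = 29/2; w2: 0 ≤ 0, skip.
Smallest ratio is 29/2 in the row of p, so p leaves.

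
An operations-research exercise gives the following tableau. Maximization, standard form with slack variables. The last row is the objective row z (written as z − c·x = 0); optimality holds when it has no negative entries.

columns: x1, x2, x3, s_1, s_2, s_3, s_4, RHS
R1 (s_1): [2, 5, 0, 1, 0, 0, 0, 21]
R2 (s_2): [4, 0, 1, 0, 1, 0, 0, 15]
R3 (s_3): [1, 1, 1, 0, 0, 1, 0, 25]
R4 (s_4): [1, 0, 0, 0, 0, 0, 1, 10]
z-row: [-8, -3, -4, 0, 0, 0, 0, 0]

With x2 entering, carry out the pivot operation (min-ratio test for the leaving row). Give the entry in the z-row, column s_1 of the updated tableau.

Ratio test on column x2 — row 1: 21/5 = 21/5; row 2: entry 0 ≤ 0; row 3: 25/1 = 25; row 4: entry 0 ≤ 0. Minimum is 21/5 at row 1 (s_1 leaves); pivot element 5.
Divide row 1 by 5; eliminate column x2 from the other rows.
z-row update in column s_1: 0 − (-3)·(1/5) = 3/5.

3/5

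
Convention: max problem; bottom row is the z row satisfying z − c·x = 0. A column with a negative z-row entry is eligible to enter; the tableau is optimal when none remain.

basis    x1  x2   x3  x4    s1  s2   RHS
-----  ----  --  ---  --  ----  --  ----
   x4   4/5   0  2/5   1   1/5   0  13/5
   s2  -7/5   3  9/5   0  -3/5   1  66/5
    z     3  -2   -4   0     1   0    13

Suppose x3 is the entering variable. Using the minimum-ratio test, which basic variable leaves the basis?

Column x3 entries and ratios — x4: (13/5)/(2/5) = 13/2; s2: (66/5)/(9/5) = 22/3.
Smallest ratio is 13/2 in the row of x4, so x4 leaves.

x4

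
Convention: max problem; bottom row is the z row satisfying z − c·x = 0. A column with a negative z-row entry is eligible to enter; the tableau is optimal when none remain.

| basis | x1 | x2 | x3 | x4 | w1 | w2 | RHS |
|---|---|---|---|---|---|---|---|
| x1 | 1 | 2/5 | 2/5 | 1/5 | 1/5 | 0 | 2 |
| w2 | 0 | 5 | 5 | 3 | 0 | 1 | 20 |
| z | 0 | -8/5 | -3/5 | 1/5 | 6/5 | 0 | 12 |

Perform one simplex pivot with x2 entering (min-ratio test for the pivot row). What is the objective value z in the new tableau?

Ratio test on column x2 — row 1: 2/(2/5) = 5; row 2: 20/5 = 4. Minimum is 4 at row 2 (w2 leaves); pivot element 5.
Pivot on row 2; the z-row RHS becomes 12 − (-8/5)·4 = 92/5.

92/5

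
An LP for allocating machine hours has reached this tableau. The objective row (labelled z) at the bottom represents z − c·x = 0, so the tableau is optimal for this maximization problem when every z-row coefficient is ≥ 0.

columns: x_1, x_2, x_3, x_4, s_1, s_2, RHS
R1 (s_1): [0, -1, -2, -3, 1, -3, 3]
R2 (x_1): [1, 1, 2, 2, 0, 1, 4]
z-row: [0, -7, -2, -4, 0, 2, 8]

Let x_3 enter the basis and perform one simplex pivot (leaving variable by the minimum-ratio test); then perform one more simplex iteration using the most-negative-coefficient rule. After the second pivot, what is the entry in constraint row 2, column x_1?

1

Ratio test on column x_3 — row 1: entry -2 ≤ 0; row 2: 4/2 = 2. Minimum is 2 at row 2 (x_1 leaves); pivot element 2.
Divide row 2 by 2; eliminate column x_3 from the other rows.
Second iteration: most negative z-row entry is -6 in column x_2, so x_2 enters.
Ratio test on column x_2 — row 1: entry 0 ≤ 0; row 2: 2/(1/2) = 4. Minimum is 4 at row 2 (x_3 leaves); pivot element 1/2.
Divide row 2 by 1/2; eliminate column x_2 from the other rows.
After both pivots, the entry at constraint row 2, column x_1 is 1.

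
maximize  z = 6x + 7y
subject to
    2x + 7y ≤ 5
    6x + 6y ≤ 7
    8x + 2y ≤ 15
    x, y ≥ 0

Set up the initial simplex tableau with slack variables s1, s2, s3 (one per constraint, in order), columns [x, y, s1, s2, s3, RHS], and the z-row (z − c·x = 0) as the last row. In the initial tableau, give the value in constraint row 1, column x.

Constraint 1 has coefficient 2 on x.

2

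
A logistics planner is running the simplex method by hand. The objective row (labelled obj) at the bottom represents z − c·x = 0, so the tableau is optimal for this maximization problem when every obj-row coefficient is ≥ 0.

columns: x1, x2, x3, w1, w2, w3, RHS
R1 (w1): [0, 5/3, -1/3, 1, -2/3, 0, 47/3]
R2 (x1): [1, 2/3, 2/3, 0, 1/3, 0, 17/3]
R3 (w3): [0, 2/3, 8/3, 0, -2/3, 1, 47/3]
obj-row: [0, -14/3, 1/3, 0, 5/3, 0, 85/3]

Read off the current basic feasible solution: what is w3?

w3 is basic (row 3); its value is the RHS of that row, 47/3.

47/3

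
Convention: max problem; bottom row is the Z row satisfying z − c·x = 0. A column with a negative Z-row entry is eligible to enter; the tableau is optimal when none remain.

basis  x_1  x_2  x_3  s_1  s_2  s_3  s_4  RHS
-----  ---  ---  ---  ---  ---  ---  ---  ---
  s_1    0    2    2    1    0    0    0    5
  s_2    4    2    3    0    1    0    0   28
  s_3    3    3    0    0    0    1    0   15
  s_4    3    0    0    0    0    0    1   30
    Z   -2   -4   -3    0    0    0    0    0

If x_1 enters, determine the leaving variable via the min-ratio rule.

Column x_1 entries and ratios — s_1: 0 ≤ 0, skip; s_2: 28/4 = 7; s_3: 15/3 = 5; s_4: 30/3 = 10.
Smallest ratio is 5 in the row of s_3, so s_3 leaves.

s_3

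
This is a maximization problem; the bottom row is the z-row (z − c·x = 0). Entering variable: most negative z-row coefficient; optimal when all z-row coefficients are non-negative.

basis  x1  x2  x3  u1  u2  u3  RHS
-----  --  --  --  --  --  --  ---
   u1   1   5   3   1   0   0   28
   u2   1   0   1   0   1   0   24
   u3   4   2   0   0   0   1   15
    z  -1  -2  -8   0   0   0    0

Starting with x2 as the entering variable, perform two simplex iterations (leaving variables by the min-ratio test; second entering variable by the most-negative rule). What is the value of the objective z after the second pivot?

224/3

Ratio test on column x2 — row 1: 28/5 = 28/5; row 2: entry 0 ≤ 0; row 3: 15/2 = 15/2. Minimum is 28/5 at row 1 (u1 leaves); pivot element 5.
Pivot on row 1; the z-row RHS becomes 0 − (-2)·(28/5) = 56/5.
Next entering variable (most negative z-row entry -34/5): x3.
Ratio test on column x3 — row 1: (28/5)/(3/5) = 28/3; row 2: 24/1 = 24; row 3: entry -6/5 ≤ 0. Minimum is 28/3 at row 1 (x2 leaves); pivot element 3/5.
After the second pivot the z-row RHS is 56/5 − (-34/5)·(28/3) = 224/3.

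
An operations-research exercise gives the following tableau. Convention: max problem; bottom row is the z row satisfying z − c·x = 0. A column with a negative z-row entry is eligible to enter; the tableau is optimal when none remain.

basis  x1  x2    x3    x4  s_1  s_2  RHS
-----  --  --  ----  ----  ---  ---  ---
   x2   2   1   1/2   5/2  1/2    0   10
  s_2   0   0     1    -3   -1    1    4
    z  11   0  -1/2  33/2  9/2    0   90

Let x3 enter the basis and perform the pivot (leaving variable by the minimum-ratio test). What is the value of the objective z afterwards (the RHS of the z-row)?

92

Ratio test on column x3 — row 1: 10/(1/2) = 20; row 2: 4/1 = 4. Minimum is 4 at row 2 (s_2 leaves); pivot element 1.
Pivot on row 2; the z-row RHS becomes 90 − (-1/2)·4 = 92.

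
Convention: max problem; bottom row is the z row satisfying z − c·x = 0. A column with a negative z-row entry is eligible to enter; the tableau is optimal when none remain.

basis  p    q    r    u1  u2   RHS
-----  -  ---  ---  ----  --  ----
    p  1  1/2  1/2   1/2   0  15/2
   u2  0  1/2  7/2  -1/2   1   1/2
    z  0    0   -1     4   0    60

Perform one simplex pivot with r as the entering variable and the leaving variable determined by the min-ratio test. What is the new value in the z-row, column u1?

Ratio test on column r — row 1: (15/2)/(1/2) = 15; row 2: (1/2)/(7/2) = 1/7. Minimum is 1/7 at row 2 (u2 leaves); pivot element 7/2.
Divide row 2 by 7/2; eliminate column r from the other rows.
z-row update in column u1: 4 − (-1)·(-1/7) = 27/7.

27/7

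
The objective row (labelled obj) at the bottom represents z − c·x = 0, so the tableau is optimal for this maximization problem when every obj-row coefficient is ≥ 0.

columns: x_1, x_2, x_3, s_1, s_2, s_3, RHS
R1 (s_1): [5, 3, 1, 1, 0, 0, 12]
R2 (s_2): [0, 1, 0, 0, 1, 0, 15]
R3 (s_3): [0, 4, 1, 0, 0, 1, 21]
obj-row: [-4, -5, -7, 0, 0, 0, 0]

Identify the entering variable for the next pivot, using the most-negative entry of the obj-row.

Negative obj-row entries: x_1: -4, x_2: -5, x_3: -7.
The most negative is -7 in column x_3, so x_3 enters.

x_3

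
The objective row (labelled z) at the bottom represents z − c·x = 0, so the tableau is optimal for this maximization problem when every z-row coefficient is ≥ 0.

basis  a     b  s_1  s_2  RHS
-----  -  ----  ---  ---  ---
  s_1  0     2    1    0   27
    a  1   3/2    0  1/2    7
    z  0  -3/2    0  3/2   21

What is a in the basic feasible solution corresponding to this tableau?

7

a is basic (row 2); its value is the RHS of that row, 7.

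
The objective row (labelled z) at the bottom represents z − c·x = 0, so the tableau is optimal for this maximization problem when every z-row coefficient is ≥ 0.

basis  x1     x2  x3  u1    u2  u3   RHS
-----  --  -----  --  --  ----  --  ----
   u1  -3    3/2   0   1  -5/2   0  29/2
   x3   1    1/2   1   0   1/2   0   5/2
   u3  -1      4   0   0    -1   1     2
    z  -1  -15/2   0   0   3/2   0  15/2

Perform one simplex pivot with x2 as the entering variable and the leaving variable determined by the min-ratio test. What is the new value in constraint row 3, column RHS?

Ratio test on column x2 — row 1: (29/2)/(3/2) = 29/3; row 2: (5/2)/(1/2) = 5; row 3: 2/4 = 1/2. Minimum is 1/2 at row 3 (u3 leaves); pivot element 4.
Divide row 3 by 4; eliminate column x2 from the other rows.
In the new row 3, the RHS entry is the old entry divided by the pivot: 2/4 = 1/2.

1/2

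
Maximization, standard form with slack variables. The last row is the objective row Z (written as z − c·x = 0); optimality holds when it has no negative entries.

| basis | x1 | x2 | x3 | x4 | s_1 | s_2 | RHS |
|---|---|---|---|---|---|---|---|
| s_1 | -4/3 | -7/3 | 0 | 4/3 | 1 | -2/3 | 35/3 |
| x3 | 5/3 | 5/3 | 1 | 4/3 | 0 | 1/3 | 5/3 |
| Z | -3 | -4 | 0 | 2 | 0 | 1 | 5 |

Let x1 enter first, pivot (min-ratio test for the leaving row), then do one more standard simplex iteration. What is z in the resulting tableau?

Ratio test on column x1 — row 1: entry -4/3 ≤ 0; row 2: (5/3)/(5/3) = 1. Minimum is 1 at row 2 (x3 leaves); pivot element 5/3.
Pivot on row 2; the Z-row RHS becomes 5 − (-3)·1 = 8.
Next entering variable (most negative Z-row entry -1): x2.
Ratio test on column x2 — row 1: entry -1 ≤ 0; row 2: 1/1 = 1. Minimum is 1 at row 2 (x1 leaves); pivot element 1.
After the second pivot the Z-row RHS is 8 − (-1)·1 = 9.

9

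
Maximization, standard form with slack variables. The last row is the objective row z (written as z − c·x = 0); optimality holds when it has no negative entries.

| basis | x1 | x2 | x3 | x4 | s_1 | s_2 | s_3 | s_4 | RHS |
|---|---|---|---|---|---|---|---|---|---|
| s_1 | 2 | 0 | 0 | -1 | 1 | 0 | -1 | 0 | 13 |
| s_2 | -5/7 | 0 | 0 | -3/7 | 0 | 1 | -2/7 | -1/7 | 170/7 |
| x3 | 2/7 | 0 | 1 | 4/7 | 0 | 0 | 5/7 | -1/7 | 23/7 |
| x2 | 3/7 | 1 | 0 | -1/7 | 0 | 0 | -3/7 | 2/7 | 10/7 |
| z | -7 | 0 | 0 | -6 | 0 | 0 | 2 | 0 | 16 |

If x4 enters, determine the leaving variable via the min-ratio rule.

Column x4 entries and ratios — s_1: -1 ≤ 0, skip; s_2: -3/7 ≤ 0, skip; x3: (23/7)/(4/7) = 23/4; x2: -1/7 ≤ 0, skip.
Smallest ratio is 23/4 in the row of x3, so x3 leaves.

x3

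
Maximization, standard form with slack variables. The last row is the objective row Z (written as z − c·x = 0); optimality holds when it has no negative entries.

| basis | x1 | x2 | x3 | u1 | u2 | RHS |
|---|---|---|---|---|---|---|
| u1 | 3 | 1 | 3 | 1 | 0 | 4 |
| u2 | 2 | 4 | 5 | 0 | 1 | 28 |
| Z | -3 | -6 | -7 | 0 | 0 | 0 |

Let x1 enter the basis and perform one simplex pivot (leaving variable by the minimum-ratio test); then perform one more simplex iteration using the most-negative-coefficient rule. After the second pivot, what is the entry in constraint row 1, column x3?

3

Ratio test on column x1 — row 1: 4/3 = 4/3; row 2: 28/2 = 14. Minimum is 4/3 at row 1 (u1 leaves); pivot element 3.
Divide row 1 by 3; eliminate column x1 from the other rows.
Second iteration: most negative Z-row entry is -5 in column x2, so x2 enters.
Ratio test on column x2 — row 1: (4/3)/(1/3) = 4; row 2: (76/3)/(10/3) = 38/5. Minimum is 4 at row 1 (x1 leaves); pivot element 1/3.
Divide row 1 by 1/3; eliminate column x2 from the other rows.
After both pivots, the entry at constraint row 1, column x3 is 3.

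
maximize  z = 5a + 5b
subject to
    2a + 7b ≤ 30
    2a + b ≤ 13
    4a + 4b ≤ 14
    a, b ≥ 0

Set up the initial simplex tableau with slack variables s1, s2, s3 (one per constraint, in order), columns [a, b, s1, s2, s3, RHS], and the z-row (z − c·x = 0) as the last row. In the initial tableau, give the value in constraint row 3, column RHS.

14

The RHS of constraint 3 is b_3 = 14.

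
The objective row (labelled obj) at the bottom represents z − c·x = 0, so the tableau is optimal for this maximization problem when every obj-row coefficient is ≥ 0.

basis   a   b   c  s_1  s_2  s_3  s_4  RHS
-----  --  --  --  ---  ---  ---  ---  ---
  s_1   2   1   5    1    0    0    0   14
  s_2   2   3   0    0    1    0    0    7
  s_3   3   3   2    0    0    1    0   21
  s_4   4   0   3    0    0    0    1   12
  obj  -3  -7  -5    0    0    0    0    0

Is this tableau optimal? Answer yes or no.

no

The obj-row has a negative entry -7 in column b, so it is not optimal.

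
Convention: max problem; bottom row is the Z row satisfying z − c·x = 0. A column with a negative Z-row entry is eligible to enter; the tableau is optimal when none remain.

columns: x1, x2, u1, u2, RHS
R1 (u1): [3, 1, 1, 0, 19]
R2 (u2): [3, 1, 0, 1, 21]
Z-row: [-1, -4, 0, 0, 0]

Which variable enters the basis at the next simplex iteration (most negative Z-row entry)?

x2

Negative Z-row entries: x1: -1, x2: -4.
The most negative is -4 in column x2, so x2 enters.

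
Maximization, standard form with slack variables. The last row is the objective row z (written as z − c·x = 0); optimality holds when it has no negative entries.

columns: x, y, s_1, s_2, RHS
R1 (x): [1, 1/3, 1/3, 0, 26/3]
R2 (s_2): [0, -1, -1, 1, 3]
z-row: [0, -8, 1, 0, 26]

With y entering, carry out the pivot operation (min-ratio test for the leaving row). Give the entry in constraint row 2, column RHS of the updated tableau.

Ratio test on column y — row 1: (26/3)/(1/3) = 26; row 2: entry -1 ≤ 0. Minimum is 26 at row 1 (x leaves); pivot element 1/3.
Divide row 1 by 1/3; eliminate column y from the other rows.
Row 2 update in column RHS: 3 − (-1)·26 = 29.

29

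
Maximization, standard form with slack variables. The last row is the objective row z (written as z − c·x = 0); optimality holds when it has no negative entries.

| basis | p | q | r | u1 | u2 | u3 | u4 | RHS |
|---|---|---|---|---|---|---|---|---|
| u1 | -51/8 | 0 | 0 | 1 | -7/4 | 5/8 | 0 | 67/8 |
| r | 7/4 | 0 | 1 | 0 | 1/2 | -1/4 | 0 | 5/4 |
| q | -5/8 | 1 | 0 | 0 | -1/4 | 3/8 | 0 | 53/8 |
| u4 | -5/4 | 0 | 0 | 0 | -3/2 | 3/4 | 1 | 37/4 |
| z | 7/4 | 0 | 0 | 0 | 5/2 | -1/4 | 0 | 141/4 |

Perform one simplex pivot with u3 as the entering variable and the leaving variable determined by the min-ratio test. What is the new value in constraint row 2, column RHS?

13/3

Ratio test on column u3 — row 1: (67/8)/(5/8) = 67/5; row 2: entry -1/4 ≤ 0; row 3: (53/8)/(3/8) = 53/3; row 4: (37/4)/(3/4) = 37/3. Minimum is 37/3 at row 4 (u4 leaves); pivot element 3/4.
Divide row 4 by 3/4; eliminate column u3 from the other rows.
Row 2 update in column RHS: 5/4 − (-1/4)·(37/3) = 13/3.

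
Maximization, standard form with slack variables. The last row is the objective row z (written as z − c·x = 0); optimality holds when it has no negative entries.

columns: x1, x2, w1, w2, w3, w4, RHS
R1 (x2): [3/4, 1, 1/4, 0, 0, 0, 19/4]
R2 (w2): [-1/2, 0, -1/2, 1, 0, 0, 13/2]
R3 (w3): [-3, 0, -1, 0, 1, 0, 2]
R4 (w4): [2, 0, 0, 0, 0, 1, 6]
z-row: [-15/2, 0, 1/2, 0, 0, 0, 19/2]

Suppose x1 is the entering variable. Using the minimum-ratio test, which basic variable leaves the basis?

w4

Column x1 entries and ratios — x2: (19/4)/(3/4) = 19/3; w2: -1/2 ≤ 0, skip; w3: -3 ≤ 0, skip; w4: 6/2 = 3.
Smallest ratio is 3 in the row of w4, so w4 leaves.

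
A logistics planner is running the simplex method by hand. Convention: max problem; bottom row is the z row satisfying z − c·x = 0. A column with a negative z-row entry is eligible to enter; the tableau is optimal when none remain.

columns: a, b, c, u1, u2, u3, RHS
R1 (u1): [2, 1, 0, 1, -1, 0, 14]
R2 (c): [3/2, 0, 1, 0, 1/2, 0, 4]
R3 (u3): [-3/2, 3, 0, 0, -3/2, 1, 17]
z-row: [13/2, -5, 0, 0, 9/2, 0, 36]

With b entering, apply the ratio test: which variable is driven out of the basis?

u3

Column b entries and ratios — u1: 14/1 = 14; c: 0 ≤ 0, skip; u3: 17/3 = 17/3.
Smallest ratio is 17/3 in the row of u3, so u3 leaves.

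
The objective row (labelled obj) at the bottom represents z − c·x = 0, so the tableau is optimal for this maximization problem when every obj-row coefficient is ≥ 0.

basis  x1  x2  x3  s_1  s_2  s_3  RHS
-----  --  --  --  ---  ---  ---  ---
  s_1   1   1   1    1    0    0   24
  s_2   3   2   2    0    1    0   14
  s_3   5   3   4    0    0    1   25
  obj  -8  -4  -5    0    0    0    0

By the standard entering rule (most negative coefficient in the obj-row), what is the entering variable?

Negative obj-row entries: x1: -8, x2: -4, x3: -5.
The most negative is -8 in column x1, so x1 enters.

x1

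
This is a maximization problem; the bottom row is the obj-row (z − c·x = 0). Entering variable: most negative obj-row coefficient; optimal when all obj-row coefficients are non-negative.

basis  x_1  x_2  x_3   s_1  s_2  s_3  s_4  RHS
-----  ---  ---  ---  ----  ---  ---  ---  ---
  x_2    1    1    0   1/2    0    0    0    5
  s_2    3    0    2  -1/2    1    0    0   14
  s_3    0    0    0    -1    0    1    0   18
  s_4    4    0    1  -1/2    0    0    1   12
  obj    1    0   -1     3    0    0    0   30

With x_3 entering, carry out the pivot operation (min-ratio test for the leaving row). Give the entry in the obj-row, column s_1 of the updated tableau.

Ratio test on column x_3 — row 1: entry 0 ≤ 0; row 2: 14/2 = 7; row 3: entry 0 ≤ 0; row 4: 12/1 = 12. Minimum is 7 at row 2 (s_2 leaves); pivot element 2.
Divide row 2 by 2; eliminate column x_3 from the other rows.
obj-row update in column s_1: 3 − (-1)·(-1/4) = 11/4.

11/4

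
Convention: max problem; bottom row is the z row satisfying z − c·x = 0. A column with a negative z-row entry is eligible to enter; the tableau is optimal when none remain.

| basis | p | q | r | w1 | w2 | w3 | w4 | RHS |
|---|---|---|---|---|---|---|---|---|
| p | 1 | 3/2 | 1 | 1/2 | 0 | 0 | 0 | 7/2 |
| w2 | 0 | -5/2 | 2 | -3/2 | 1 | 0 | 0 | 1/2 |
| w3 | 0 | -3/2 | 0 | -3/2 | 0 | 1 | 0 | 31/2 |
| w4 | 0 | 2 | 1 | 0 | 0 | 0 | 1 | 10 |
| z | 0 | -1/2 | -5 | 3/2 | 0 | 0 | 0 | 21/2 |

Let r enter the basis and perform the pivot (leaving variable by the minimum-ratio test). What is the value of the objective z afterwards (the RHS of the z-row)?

47/4

Ratio test on column r — row 1: (7/2)/1 = 7/2; row 2: (1/2)/2 = 1/4; row 3: entry 0 ≤ 0; row 4: 10/1 = 10. Minimum is 1/4 at row 2 (w2 leaves); pivot element 2.
Pivot on row 2; the z-row RHS becomes 21/2 − (-5)·(1/4) = 47/4.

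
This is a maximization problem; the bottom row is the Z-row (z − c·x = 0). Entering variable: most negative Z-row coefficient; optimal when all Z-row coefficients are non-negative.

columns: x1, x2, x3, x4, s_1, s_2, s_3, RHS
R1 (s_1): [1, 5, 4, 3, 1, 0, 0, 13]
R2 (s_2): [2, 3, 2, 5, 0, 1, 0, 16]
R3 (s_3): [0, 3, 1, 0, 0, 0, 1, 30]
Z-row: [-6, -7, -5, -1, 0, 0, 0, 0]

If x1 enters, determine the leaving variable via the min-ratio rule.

Column x1 entries and ratios — s_1: 13/1 = 13; s_2: 16/2 = 8; s_3: 0 ≤ 0, skip.
Smallest ratio is 8 in the row of s_2, so s_2 leaves.

s_2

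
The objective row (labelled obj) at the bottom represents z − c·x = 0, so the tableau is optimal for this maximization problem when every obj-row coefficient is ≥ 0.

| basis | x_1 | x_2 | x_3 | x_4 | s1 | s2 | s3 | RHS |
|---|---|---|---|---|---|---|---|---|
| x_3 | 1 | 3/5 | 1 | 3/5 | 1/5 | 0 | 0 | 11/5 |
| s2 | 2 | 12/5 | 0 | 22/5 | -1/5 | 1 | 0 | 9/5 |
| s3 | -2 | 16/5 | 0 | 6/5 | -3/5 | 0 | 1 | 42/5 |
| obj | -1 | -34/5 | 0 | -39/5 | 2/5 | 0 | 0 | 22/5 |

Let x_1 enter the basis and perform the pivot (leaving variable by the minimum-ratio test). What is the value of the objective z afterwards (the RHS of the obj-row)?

53/10

Ratio test on column x_1 — row 1: (11/5)/1 = 11/5; row 2: (9/5)/2 = 9/10; row 3: entry -2 ≤ 0. Minimum is 9/10 at row 2 (s2 leaves); pivot element 2.
Pivot on row 2; the obj-row RHS becomes 22/5 − (-1)·(9/10) = 53/10.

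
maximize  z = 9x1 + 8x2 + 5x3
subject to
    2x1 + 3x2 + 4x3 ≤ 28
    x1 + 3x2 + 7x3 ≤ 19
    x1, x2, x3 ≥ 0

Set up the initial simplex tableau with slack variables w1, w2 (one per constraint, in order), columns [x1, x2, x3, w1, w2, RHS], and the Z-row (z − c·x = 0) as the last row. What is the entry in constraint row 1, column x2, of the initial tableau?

Constraint 1 has coefficient 3 on x2.

3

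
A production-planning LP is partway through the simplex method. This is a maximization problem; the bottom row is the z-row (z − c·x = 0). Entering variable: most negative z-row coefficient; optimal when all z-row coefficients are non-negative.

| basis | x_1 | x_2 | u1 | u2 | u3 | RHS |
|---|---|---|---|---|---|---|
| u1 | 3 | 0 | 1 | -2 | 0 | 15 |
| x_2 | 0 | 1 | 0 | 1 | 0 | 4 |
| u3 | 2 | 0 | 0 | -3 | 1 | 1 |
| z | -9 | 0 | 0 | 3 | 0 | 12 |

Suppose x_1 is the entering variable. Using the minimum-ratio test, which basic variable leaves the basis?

u3

Column x_1 entries and ratios — u1: 15/3 = 5; x_2: 0 ≤ 0, skip; u3: 1/2 = 1/2.
Smallest ratio is 1/2 in the row of u3, so u3 leaves.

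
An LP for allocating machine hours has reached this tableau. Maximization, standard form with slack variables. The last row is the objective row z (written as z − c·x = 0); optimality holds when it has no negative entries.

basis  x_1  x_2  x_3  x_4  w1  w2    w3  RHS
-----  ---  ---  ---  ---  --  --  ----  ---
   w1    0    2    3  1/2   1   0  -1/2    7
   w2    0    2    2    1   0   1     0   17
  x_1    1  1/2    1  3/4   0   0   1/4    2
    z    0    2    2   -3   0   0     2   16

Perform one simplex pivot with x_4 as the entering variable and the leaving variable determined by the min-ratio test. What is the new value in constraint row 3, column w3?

Ratio test on column x_4 — row 1: 7/(1/2) = 14; row 2: 17/1 = 17; row 3: 2/(3/4) = 8/3. Minimum is 8/3 at row 3 (x_1 leaves); pivot element 3/4.
Divide row 3 by 3/4; eliminate column x_4 from the other rows.
In the new row 3, the w3 entry is the old entry divided by the pivot: (1/4)/(3/4) = 1/3.

1/3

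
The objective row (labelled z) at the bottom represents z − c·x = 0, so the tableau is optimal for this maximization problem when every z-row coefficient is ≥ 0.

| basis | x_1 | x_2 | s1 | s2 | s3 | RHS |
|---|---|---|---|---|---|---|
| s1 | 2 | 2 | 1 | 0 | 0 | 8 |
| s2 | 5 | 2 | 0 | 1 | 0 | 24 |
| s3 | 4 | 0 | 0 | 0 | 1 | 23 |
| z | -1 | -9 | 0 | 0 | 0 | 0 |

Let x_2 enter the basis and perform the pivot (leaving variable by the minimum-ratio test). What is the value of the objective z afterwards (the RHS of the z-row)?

Ratio test on column x_2 — row 1: 8/2 = 4; row 2: 24/2 = 12; row 3: entry 0 ≤ 0. Minimum is 4 at row 1 (s1 leaves); pivot element 2.
Pivot on row 1; the z-row RHS becomes 0 − (-9)·4 = 36.

36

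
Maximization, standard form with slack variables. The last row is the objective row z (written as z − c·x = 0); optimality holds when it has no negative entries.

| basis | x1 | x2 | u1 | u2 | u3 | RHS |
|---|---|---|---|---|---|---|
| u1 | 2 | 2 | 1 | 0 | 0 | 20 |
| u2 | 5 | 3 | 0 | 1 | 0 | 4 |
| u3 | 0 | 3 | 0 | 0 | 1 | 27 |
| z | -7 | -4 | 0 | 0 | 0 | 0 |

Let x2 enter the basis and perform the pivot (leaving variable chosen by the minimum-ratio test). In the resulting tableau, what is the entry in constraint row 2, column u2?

Ratio test on column x2 — row 1: 20/2 = 10; row 2: 4/3 = 4/3; row 3: 27/3 = 9. Minimum is 4/3 at row 2 (u2 leaves); pivot element 3.
Divide row 2 by 3; eliminate column x2 from the other rows.
In the new row 2, the u2 entry is the old entry divided by the pivot: 1/3 = 1/3.

1/3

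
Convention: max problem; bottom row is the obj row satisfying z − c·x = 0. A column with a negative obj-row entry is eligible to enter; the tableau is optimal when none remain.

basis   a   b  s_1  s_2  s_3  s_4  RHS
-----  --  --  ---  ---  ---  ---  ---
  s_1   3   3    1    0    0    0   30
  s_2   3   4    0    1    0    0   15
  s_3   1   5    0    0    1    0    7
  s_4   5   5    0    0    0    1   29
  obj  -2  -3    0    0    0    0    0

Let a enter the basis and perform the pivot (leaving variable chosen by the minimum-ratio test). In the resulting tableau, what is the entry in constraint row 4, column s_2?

Ratio test on column a — row 1: 30/3 = 10; row 2: 15/3 = 5; row 3: 7/1 = 7; row 4: 29/5 = 29/5. Minimum is 5 at row 2 (s_2 leaves); pivot element 3.
Divide row 2 by 3; eliminate column a from the other rows.
Row 4 update in column s_2: 0 − 5·(1/3) = -5/3.

-5/3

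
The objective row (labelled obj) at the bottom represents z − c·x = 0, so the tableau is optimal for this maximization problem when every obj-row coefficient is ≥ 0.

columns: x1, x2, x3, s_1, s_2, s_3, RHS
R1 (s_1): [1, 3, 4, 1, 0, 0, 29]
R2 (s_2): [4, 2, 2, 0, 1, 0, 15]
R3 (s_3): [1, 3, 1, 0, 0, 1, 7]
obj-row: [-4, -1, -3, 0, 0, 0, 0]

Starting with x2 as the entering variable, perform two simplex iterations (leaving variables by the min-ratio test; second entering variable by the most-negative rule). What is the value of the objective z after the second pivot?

137/10

Ratio test on column x2 — row 1: 29/3 = 29/3; row 2: 15/2 = 15/2; row 3: 7/3 = 7/3. Minimum is 7/3 at row 3 (s_3 leaves); pivot element 3.
Pivot on row 3; the obj-row RHS becomes 0 − (-1)·(7/3) = 7/3.
Next entering variable (most negative obj-row entry -11/3): x1.
Ratio test on column x1 — row 1: entry 0 ≤ 0; row 2: (31/3)/(10/3) = 31/10; row 3: (7/3)/(1/3) = 7. Minimum is 31/10 at row 2 (s_2 leaves); pivot element 10/3.
After the second pivot the obj-row RHS is 7/3 − (-11/3)·(31/10) = 137/10.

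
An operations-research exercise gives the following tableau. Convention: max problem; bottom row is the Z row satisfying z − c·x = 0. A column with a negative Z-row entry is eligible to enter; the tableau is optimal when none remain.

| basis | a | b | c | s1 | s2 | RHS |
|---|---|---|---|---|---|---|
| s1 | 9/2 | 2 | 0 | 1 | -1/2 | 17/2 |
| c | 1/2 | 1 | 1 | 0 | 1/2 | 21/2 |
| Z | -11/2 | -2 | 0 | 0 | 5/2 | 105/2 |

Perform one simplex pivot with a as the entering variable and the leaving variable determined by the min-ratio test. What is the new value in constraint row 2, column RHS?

Ratio test on column a — row 1: (17/2)/(9/2) = 17/9; row 2: (21/2)/(1/2) = 21. Minimum is 17/9 at row 1 (s1 leaves); pivot element 9/2.
Divide row 1 by 9/2; eliminate column a from the other rows.
Row 2 update in column RHS: 21/2 − (1/2)·(17/9) = 86/9.

86/9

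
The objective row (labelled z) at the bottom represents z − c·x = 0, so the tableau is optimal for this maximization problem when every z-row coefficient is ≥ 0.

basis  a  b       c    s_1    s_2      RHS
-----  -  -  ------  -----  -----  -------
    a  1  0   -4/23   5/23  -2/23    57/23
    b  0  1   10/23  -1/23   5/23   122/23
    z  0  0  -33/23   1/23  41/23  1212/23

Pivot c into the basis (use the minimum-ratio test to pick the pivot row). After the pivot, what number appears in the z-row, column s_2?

Ratio test on column c — row 1: entry -4/23 ≤ 0; row 2: (122/23)/(10/23) = 61/5. Minimum is 61/5 at row 2 (b leaves); pivot element 10/23.
Divide row 2 by 10/23; eliminate column c from the other rows.
z-row update in column s_2: 41/23 − (-33/23)·(1/2) = 5/2.

5/2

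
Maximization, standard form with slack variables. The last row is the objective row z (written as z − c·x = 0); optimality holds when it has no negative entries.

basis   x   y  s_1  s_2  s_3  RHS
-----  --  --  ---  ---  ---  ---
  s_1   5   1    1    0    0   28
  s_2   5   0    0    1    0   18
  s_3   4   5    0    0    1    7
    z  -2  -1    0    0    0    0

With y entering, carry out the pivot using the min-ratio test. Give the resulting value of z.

7/5

Ratio test on column y — row 1: 28/1 = 28; row 2: entry 0 ≤ 0; row 3: 7/5 = 7/5. Minimum is 7/5 at row 3 (s_3 leaves); pivot element 5.
Pivot on row 3; the z-row RHS becomes 0 − (-1)·(7/5) = 7/5.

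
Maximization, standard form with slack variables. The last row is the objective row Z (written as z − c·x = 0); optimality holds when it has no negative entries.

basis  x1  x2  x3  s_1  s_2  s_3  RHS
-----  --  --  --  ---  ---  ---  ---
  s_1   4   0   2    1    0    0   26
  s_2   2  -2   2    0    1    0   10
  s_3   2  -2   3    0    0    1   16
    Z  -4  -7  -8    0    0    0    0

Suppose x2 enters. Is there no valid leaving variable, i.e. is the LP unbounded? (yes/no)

yes

Every constraint-row entry in column x2 is ≤ 0, so increasing x2 is unbounded.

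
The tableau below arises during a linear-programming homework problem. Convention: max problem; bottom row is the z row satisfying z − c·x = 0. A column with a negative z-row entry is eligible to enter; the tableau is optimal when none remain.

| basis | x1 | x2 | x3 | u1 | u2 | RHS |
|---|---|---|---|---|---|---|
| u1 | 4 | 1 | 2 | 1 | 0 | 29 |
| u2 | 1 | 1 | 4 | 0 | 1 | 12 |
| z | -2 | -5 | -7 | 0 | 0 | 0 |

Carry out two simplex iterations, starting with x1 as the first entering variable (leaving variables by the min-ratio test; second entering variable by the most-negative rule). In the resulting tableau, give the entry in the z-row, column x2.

Ratio test on column x1 — row 1: 29/4 = 29/4; row 2: 12/1 = 12. Minimum is 29/4 at row 1 (u1 leaves); pivot element 4.
Divide row 1 by 4; eliminate column x1 from the other rows.
Second iteration: most negative z-row entry is -6 in column x3, so x3 enters.
Ratio test on column x3 — row 1: (29/4)/(1/2) = 29/2; row 2: (19/4)/(7/2) = 19/14. Minimum is 19/14 at row 2 (u2 leaves); pivot element 7/2.
Divide row 2 by 7/2; eliminate column x3 from the other rows.
After both pivots, the entry at the z-row, column x2 is -45/14.

-45/14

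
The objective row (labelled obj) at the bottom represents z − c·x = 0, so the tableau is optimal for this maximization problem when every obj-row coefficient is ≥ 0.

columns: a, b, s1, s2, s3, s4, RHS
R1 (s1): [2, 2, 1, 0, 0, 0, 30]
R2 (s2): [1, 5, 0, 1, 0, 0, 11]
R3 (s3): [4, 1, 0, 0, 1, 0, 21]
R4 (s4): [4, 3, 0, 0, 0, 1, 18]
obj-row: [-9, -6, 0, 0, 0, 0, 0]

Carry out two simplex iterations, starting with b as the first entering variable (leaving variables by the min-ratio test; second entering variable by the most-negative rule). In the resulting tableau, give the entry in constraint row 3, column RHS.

Ratio test on column b — row 1: 30/2 = 15; row 2: 11/5 = 11/5; row 3: 21/1 = 21; row 4: 18/3 = 6. Minimum is 11/5 at row 2 (s2 leaves); pivot element 5.
Divide row 2 by 5; eliminate column b from the other rows.
Second iteration: most negative obj-row entry is -39/5 in column a, so a enters.
Ratio test on column a — row 1: (128/5)/(8/5) = 16; row 2: (11/5)/(1/5) = 11; row 3: (94/5)/(19/5) = 94/19; row 4: (57/5)/(17/5) = 57/17. Minimum is 57/17 at row 4 (s4 leaves); pivot element 17/5.
Divide row 4 by 17/5; eliminate column a from the other rows.
After both pivots, the entry at constraint row 3, column RHS is 103/17.

103/17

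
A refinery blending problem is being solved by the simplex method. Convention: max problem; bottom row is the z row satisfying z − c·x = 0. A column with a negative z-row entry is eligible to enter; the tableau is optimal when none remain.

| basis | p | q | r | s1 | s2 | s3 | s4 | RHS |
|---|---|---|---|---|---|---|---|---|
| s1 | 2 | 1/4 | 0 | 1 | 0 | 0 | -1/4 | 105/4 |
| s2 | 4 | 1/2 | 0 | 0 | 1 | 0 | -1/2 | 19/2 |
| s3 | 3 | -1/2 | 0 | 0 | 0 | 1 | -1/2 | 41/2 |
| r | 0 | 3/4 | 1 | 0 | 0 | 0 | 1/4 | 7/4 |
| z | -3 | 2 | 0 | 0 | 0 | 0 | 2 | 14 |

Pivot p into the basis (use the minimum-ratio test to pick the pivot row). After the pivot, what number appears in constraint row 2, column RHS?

Ratio test on column p — row 1: (105/4)/2 = 105/8; row 2: (19/2)/4 = 19/8; row 3: (41/2)/3 = 41/6; row 4: entry 0 ≤ 0. Minimum is 19/8 at row 2 (s2 leaves); pivot element 4.
Divide row 2 by 4; eliminate column p from the other rows.
In the new row 2, the RHS entry is the old entry divided by the pivot: (19/2)/4 = 19/8.

19/8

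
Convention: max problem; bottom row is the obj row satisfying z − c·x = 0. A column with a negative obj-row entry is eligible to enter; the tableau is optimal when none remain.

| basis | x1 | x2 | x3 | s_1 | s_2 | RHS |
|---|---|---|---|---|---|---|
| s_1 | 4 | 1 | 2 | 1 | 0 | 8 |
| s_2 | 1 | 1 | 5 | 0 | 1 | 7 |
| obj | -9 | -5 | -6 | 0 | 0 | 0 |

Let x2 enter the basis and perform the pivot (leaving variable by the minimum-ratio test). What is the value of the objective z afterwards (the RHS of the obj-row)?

Ratio test on column x2 — row 1: 8/1 = 8; row 2: 7/1 = 7. Minimum is 7 at row 2 (s_2 leaves); pivot element 1.
Pivot on row 2; the obj-row RHS becomes 0 − (-5)·7 = 35.

35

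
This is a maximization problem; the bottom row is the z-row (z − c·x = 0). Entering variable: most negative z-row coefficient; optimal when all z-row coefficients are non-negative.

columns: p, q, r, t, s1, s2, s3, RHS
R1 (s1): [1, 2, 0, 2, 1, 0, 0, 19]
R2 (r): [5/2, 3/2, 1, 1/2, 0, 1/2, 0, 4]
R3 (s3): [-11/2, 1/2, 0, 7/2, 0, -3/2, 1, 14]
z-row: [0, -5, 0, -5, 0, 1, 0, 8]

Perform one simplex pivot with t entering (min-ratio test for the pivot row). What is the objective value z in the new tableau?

Ratio test on column t — row 1: 19/2 = 19/2; row 2: 4/(1/2) = 8; row 3: 14/(7/2) = 4. Minimum is 4 at row 3 (s3 leaves); pivot element 7/2.
Pivot on row 3; the z-row RHS becomes 8 − (-5)·4 = 28.

28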